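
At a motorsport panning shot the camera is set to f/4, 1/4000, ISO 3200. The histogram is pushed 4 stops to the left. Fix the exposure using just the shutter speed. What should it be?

1/250s

Underexposed by 4 stops → need 4 stops brighter.
Shutter speed: 1/4000 → 1/2000 → 1/1000 → 1/500 → 1/250.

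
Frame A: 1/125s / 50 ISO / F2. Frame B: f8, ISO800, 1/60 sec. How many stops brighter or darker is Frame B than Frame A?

1 stop brighter

Aperture: f/2 → f/2.8 → f/4 → f/5.6 → f/8 — 4 stops narrower (darker).
Shutter speed: 1/125 → 1/60 — 1 stop slower (brighter).
ISO: 50 → 100 → 200 → 400 → 800 — 4 stops raised (brighter).
Net: −4 +1 +4 = +1 stop.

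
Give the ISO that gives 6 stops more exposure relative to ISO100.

ISO 6400

ISO: 100 → 200 → 400 → 800 → 1600 → 3200 → 6400 — 6 stops higher (brighter).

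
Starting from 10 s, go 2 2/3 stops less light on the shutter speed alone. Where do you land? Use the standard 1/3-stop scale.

1.6 s

Shutter speed: 10 → 8 → 6 → 5 → 4 → 3.2 → 2.5 → 2 → 1.6 — 2 2/3 stops shorter (darker).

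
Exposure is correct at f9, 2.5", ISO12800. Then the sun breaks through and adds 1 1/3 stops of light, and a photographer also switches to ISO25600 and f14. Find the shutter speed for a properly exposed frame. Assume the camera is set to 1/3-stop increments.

1.3 s

Scene light: 1 1/3 stops brighter.
ISO: 12800 → 16000 → 20000 → 25600 — 1 stop higher (brighter).
Aperture: f/9 → f/10 → f/11 → f/13 → f/14 — 1 1/3 stops smaller aperture (darker).
Net so far: 1 stop brighter. Shutter speed: 2.5 → 2 → 1.6 → 1.3.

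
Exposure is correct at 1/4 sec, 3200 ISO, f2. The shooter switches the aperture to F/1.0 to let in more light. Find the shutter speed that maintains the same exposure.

1/15s

Aperture: f/2 → f/1.4 → f/1.0 — 2 stops larger aperture (brighter).
Need 2 stops darker from the shutter speed: 1/4 → 1/8 → 1/15.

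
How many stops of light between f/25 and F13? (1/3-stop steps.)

f/25 → f/22 → f/20 → f/18 → f/16 → f/14 → f/13 — count the steps: 6 third-stops = 2 stops.

2 stops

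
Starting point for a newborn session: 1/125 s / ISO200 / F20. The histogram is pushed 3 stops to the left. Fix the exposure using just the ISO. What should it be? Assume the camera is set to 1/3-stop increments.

ISO 1600

Underexposed by 3 stops → need 3 stops brighter.
ISO: 200 → 250 → 320 → 400 → 500 → 640 → 800 → 1000 → 1250 → 1600.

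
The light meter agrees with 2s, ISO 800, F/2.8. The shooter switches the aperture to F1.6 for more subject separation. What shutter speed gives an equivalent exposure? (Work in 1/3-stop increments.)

0.6 s

Aperture: f/2.8 → f/2.5 → f/2.2 → f/2 → f/1.8 → f/1.6 — 1 2/3 stops opened up (brighter).
Need 1 2/3 stops darker from the shutter speed: 2 → 1.6 → 1.3 → 1 → 0.8 → 0.6.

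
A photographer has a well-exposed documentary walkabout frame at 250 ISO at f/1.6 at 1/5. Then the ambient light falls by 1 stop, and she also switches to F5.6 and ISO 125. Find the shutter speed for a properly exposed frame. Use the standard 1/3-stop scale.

Scene light: 1 stop darker.
Aperture: f/1.6 → f/1.8 → f/2 → f/2.2 → f/2.5 → f/2.8 → f/3.2 → f/3.5 → f/4 → f/4.5 → f/5 → f/5.6 — 3 2/3 stops narrower (darker).
ISO: 250 → 200 → 160 → 125 — 1 stop dropped (darker).
Net so far: 5 2/3 stops darker. Shutter speed: 1/5 → 1/4 → 0.3 → 0.4 → 0.5 → 0.6 → 0.8 → 1 → 1.3 → 1.6 → 2 → 2.5 → 3.2 → 4 → 5 → 6 → 8 → 10.

10 s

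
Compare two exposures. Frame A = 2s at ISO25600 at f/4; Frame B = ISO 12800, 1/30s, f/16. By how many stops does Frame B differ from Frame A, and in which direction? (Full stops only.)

Aperture: f/4 → f/5.6 → f/8 → f/11 → f/16 — 4 stops stopped down (darker).
Shutter speed: 2 → 1 → 1/2 → 1/4 → 1/8 → 1/15 → 1/30 — 6 stops faster (darker).
ISO: 25600 → 12800 — 1 stop lower (darker).
Net: −4 −6 −1 = −11 stops.

11 stops darker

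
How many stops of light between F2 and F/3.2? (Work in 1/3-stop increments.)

f/2 → f/2.2 → f/2.5 → f/2.8 → f/3.2 — count the steps: 4 third-stops = 1 1/3 stops.

1 1/3 stops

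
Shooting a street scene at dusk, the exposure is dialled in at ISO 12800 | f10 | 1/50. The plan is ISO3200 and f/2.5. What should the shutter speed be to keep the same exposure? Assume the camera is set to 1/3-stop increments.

ISO: 12800 → 10000 → 8000 → 6400 → 5000 → 4000 → 3200 — 2 stops dropped (darker).
Aperture: f/10 → f/9 → f/8 → f/7.1 → f/6.3 → f/5.6 → f/5 → f/4.5 → f/4 → f/3.5 → f/3.2 → f/2.8 → f/2.5 — 4 stops wider (brighter).
Net change so far: 2 stops brighter. Offset with the shutter speed: 1/50 → 1/60 → 1/80 → 1/100 → 1/125 → 1/160 → 1/200.

1/200s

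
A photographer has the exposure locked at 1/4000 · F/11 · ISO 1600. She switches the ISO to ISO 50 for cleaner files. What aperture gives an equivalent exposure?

ISO: 1600 → 800 → 400 → 200 → 100 → 50 — 5 stops lower (darker).
Need 5 stops brighter from the aperture: f/11 → f/8 → f/5.6 → f/4 → f/2.8 → f/2.

f/2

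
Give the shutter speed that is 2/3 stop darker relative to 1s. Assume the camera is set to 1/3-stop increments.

Shutter speed: 1 → 0.8 → 0.6 — 2/3 stop shorter (darker).

0.6 s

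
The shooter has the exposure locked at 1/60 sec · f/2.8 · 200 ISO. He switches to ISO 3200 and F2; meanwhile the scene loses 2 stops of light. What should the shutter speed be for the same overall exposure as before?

Scene light: 2 stops darker.
ISO: 200 → 400 → 800 → 1600 → 3200 — 4 stops raised (brighter).
Aperture: f/2.8 → f/2 — 1 stop opened up (brighter).
Net so far: 3 stops brighter. Shutter speed: 1/60 → 1/125 → 1/250 → 1/500.

1/500s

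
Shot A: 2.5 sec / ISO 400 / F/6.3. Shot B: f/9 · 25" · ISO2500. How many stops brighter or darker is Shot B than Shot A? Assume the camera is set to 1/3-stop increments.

Aperture: f/6.3 → f/7.1 → f/8 → f/9 — 1 stop smaller aperture (darker).
Shutter speed: 2.5 → 3.2 → 4 → 5 → 6 → 8 → 10 → 13 → 15 → 20 → 25 — 3 1/3 stops slower (brighter).
ISO: 400 → 500 → 640 → 800 → 1000 → 1250 → 1600 → 2000 → 2500 — 2 2/3 stops raised (brighter).
Net: −1 +3 1/3 +2 2/3 = +5 stops.

5 stops brighter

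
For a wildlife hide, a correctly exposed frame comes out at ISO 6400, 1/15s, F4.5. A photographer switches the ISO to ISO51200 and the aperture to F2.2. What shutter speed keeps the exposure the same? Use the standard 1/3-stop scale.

ISO: 6400 → 8000 → 10000 → 12800 → 16000 → 20000 → 25600 → 32000 → 40000 → 51200 — 3 stops raised (brighter).
Aperture: f/4.5 → f/4 → f/3.5 → f/3.2 → f/2.8 → f/2.5 → f/2.2 — 2 stops wider (brighter).
Net change so far: 5 stops brighter. Offset with the shutter speed: 1/15 → 1/20 → 1/25 → 1/30 → 1/40 → 1/50 → 1/60 → 1/80 → 1/100 → 1/125 → 1/160 → 1/200 → 1/250 → 1/320 → 1/400 → 1/500.

1/500s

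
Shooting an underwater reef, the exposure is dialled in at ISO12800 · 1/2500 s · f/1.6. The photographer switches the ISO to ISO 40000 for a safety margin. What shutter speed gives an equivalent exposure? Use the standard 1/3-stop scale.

1/8000s

ISO: 12800 → 16000 → 20000 → 25600 → 32000 → 40000 — 1 2/3 stops raised (brighter).
Need 1 2/3 stops darker from the shutter speed: 1/2500 → 1/3200 → 1/4000 → 1/5000 → 1/6400 → 1/8000.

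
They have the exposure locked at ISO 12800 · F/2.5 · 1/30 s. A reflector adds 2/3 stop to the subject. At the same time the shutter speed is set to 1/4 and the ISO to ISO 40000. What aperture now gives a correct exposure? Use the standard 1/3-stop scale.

f/16

Scene light: 2/3 stop brighter.
Shutter speed: 1/30 → 1/25 → 1/20 → 1/15 → 1/13 → 1/10 → 1/8 → 1/6 → 1/5 → 1/4 — 3 stops slower (brighter).
ISO: 12800 → 16000 → 20000 → 25600 → 32000 → 40000 — 1 2/3 stops raised (brighter).
Net so far: 5 1/3 stops brighter. Aperture: f/2.5 → f/2.8 → f/3.2 → f/3.5 → f/4 → f/4.5 → f/5 → f/5.6 → f/6.3 → f/7.1 → f/8 → f/9 → f/10 → f/11 → f/13 → f/14 → f/16.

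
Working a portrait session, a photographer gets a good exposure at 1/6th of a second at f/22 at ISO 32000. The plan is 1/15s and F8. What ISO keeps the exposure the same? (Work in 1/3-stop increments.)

Shutter speed: 1/6 → 1/8 → 1/10 → 1/13 → 1/15 — 1 1/3 stops shorter (darker).
Aperture: f/22 → f/20 → f/18 → f/16 → f/14 → f/13 → f/11 → f/10 → f/9 → f/8 — 3 stops opened up (brighter).
Net change so far: 1 2/3 stops brighter. Offset with the ISO: 32000 → 25600 → 20000 → 16000 → 12800 → 10000.

ISO 10000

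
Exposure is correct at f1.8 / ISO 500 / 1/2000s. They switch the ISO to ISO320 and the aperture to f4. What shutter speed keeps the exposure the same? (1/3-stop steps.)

1/250s

ISO: 500 → 400 → 320 — 2/3 stop dropped (darker).
Aperture: f/1.8 → f/2 → f/2.2 → f/2.5 → f/2.8 → f/3.2 → f/3.5 → f/4 — 2 1/3 stops stopped down (darker).
Net change so far: 3 stops darker. Offset with the shutter speed: 1/2000 → 1/1600 → 1/1250 → 1/1000 → 1/800 → 1/640 → 1/500 → 1/400 → 1/320 → 1/250.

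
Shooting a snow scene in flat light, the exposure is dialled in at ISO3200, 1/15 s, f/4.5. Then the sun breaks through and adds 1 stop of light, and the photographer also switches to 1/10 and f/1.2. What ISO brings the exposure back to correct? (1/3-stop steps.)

Scene light: 1 stop brighter.
Shutter speed: 1/15 → 1/13 → 1/10 — 2/3 stop longer (brighter).
Aperture: f/4.5 → f/4 → f/3.5 → f/3.2 → f/2.8 → f/2.5 → f/2.2 → f/2 → f/1.8 → f/1.6 → f/1.4 → f/1.2 — 3 2/3 stops larger aperture (brighter).
Net so far: 5 1/3 stops brighter. ISO: 3200 → 2500 → 2000 → 1600 → 1250 → 1000 → 800 → 640 → 500 → 400 → 320 → 250 → 200 → 160 → 125 → 100 → 80.

ISO 80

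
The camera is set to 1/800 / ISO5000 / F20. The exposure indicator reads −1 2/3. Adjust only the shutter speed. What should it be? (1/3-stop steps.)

Underexposed by 1 2/3 stops → need 1 2/3 stops brighter.
Shutter speed: 1/800 → 1/640 → 1/500 → 1/400 → 1/320 → 1/250.

1/250s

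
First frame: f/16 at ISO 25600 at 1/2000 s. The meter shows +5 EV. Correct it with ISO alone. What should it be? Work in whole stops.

Overexposed by 5 stops → need 5 stops darker.
ISO: 25600 → 12800 → 6400 → 3200 → 1600 → 800.

ISO 800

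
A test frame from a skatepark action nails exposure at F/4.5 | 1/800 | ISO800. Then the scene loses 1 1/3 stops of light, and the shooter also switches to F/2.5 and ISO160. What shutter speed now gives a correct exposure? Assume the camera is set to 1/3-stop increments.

Scene light: 1 1/3 stops darker.
Aperture: f/4.5 → f/4 → f/3.5 → f/3.2 → f/2.8 → f/2.5 — 1 2/3 stops opened up (brighter).
ISO: 800 → 640 → 500 → 400 → 320 → 250 → 200 → 160 — 2 1/3 stops dropped (darker).
Net so far: 2 stops darker. Shutter speed: 1/800 → 1/640 → 1/500 → 1/400 → 1/320 → 1/250 → 1/200.

1/200s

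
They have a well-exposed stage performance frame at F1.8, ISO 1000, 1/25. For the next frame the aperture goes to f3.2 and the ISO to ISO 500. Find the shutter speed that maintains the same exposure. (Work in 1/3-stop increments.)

1/4s

Aperture: f/1.8 → f/2 → f/2.2 → f/2.5 → f/2.8 → f/3.2 — 1 2/3 stops stopped down (darker).
ISO: 1000 → 800 → 640 → 500 — 1 stop dropped (darker).
Net change so far: 2 2/3 stops darker. Offset with the shutter speed: 1/25 → 1/20 → 1/15 → 1/13 → 1/10 → 1/8 → 1/6 → 1/5 → 1/4.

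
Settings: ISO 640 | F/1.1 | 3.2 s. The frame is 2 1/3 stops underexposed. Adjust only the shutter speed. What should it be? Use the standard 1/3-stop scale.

Underexposed by 2 1/3 stops → need 2 1/3 stops brighter.
Shutter speed: 3.2 → 4 → 5 → 6 → 8 → 10 → 13 → 15.

15 s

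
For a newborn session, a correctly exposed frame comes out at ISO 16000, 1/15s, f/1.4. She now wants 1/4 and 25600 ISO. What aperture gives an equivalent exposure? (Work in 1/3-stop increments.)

f/3.5

Shutter speed: 1/15 → 1/13 → 1/10 → 1/8 → 1/6 → 1/5 → 1/4 — 2 stops longer (brighter).
ISO: 16000 → 20000 → 25600 — 2/3 stop raised (brighter).
Net change so far: 2 2/3 stops brighter. Offset with the aperture: f/1.4 → f/1.6 → f/1.8 → f/2 → f/2.2 → f/2.5 → f/2.8 → f/3.2 → f/3.5.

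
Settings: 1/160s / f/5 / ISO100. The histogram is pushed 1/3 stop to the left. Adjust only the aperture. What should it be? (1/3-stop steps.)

f/4.5

Underexposed by 1/3 stop → need 1/3 stop brighter.
Aperture: f/5 → f/4.5.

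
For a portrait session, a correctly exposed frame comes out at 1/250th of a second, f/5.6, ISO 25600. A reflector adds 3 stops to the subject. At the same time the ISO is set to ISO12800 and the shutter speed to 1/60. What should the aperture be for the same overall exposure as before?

Scene light: 3 stops brighter.
ISO: 25600 → 12800 — 1 stop dropped (darker).
Shutter speed: 1/250 → 1/125 → 1/60 — 2 stops slower (brighter).
Net so far: 4 stops brighter. Aperture: f/5.6 → f/8 → f/11 → f/16 → f/22.

f/22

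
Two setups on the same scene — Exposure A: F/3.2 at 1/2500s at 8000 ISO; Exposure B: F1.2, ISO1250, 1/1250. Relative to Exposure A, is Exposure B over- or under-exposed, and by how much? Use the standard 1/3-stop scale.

Aperture: f/3.2 → f/2.8 → f/2.5 → f/2.2 → f/2 → f/1.8 → f/1.6 → f/1.4 → f/1.2 — 2 2/3 stops opened up (brighter).
Shutter speed: 1/2500 → 1/2000 → 1/1600 → 1/1250 — 1 stop longer (brighter).
ISO: 8000 → 6400 → 5000 → 4000 → 3200 → 2500 → 2000 → 1600 → 1250 — 2 2/3 stops dropped (darker).
Net: +2 2/3 +1 −2 2/3 = +1 stop.

1 stop brighter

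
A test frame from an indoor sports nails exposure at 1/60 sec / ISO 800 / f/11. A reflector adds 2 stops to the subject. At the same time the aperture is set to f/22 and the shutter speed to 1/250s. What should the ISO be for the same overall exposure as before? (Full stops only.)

Scene light: 2 stops brighter.
Aperture: f/11 → f/16 → f/22 — 2 stops narrower (darker).
Shutter speed: 1/60 → 1/125 → 1/250 — 2 stops faster (darker).
Net so far: 2 stops darker. ISO: 800 → 1600 → 3200.

ISO 3200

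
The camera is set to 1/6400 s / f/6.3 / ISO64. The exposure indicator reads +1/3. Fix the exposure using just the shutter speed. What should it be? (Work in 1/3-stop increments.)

Overexposed by 1/3 stop → need 1/3 stop darker.
Shutter speed: 1/6400 → 1/8000.

1/8000s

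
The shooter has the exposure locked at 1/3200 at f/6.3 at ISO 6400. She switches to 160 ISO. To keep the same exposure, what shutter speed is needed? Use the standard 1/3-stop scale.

1/80s

ISO: 6400 → 5000 → 4000 → 3200 → 2500 → 2000 → 1600 → 1250 → 1000 → 800 → 640 → 500 → 400 → 320 → 250 → 200 → 160 — 5 1/3 stops lower (darker).
Need 5 1/3 stops brighter from the shutter speed: 1/3200 → 1/2500 → 1/2000 → 1/1600 → 1/1250 → 1/1000 → 1/800 → 1/640 → 1/500 → 1/400 → 1/320 → 1/250 → 1/200 → 1/160 → 1/125 → 1/100 → 1/80.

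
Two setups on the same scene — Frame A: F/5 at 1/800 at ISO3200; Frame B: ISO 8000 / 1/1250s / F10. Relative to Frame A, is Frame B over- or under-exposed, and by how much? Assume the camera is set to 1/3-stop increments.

Aperture: f/5 → f/5.6 → f/6.3 → f/7.1 → f/8 → f/9 → f/10 — 2 stops smaller aperture (darker).
Shutter speed: 1/800 → 1/1000 → 1/1250 — 2/3 stop faster (darker).
ISO: 3200 → 4000 → 5000 → 6400 → 8000 — 1 1/3 stops raised (brighter).
Net: −2 −2/3 +1 1/3 = −1 1/3 stops.

1 1/3 stops darker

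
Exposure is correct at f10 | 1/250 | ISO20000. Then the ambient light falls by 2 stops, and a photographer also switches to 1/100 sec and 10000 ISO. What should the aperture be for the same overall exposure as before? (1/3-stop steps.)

f/5.6

Scene light: 2 stops darker.
Shutter speed: 1/250 → 1/200 → 1/160 → 1/125 → 1/100 — 1 1/3 stops longer (brighter).
ISO: 20000 → 16000 → 12800 → 10000 — 1 stop lower (darker).
Net so far: 1 2/3 stops darker. Aperture: f/10 → f/9 → f/8 → f/7.1 → f/6.3 → f/5.6.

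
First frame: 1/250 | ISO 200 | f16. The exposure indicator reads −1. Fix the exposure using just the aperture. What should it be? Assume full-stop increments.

f/11

Underexposed by 1 stop → need 1 stop brighter.
Aperture: f/16 → f/11.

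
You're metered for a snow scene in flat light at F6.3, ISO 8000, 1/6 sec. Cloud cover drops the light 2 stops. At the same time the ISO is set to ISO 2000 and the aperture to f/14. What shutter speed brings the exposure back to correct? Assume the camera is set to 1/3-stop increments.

13 s

Scene light: 2 stops darker.
ISO: 8000 → 6400 → 5000 → 4000 → 3200 → 2500 → 2000 — 2 stops lower (darker).
Aperture: f/6.3 → f/7.1 → f/8 → f/9 → f/10 → f/11 → f/13 → f/14 — 2 1/3 stops smaller aperture (darker).
Net so far: 6 1/3 stops darker. Shutter speed: 1/6 → 1/5 → 1/4 → 0.3 → 0.4 → 0.5 → 0.6 → 0.8 → 1 → 1.3 → 1.6 → 2 → 2.5 → 3.2 → 4 → 5 → 6 → 8 → 10 → 13.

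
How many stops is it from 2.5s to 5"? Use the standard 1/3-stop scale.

1 stop

2.5 → 3.2 → 4 → 5 — count the steps: 3 third-stops = 1 stop.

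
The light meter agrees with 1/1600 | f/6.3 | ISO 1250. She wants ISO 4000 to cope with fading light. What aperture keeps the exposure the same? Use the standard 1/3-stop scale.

f/11

ISO: 1250 → 1600 → 2000 → 2500 → 3200 → 4000 — 1 2/3 stops higher (brighter).
Need 1 2/3 stops darker from the aperture: f/6.3 → f/7.1 → f/8 → f/9 → f/10 → f/11.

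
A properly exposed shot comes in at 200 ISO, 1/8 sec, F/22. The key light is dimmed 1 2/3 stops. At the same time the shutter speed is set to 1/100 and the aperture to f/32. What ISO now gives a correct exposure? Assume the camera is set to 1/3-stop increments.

Scene light: 1 2/3 stops darker.
Shutter speed: 1/8 → 1/10 → 1/13 → 1/15 → 1/20 → 1/25 → 1/30 → 1/40 → 1/50 → 1/60 → 1/80 → 1/100 — 3 2/3 stops faster (darker).
Aperture: f/22 → f/25 → f/29 → f/32 — 1 stop narrower (darker).
Net so far: 6 1/3 stops darker. ISO: 200 → 250 → 320 → 400 → 500 → 640 → 800 → 1000 → 1250 → 1600 → 2000 → 2500 → 3200 → 4000 → 5000 → 6400 → 8000 → 10000 → 12800 → 16000.

ISO 16000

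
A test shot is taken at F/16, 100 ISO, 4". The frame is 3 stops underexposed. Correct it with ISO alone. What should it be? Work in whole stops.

Underexposed by 3 stops → need 3 stops brighter.
ISO: 100 → 200 → 400 → 800.

ISO 800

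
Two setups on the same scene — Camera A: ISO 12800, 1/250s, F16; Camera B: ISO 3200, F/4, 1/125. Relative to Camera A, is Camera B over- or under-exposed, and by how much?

3 stops brighter

Aperture: f/16 → f/11 → f/8 → f/5.6 → f/4 — 4 stops opened up (brighter).
Shutter speed: 1/250 → 1/125 — 1 stop slower (brighter).
ISO: 12800 → 6400 → 3200 — 2 stops lower (darker).
Net: +4 +1 −2 = +3 stops.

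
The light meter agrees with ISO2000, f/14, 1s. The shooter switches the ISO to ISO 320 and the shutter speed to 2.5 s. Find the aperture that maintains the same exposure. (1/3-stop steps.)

ISO: 2000 → 1600 → 1250 → 1000 → 800 → 640 → 500 → 400 → 320 — 2 2/3 stops dropped (darker).
Shutter speed: 1 → 1.3 → 1.6 → 2 → 2.5 — 1 1/3 stops longer (brighter).
Net change so far: 1 1/3 stops darker. Offset with the aperture: f/14 → f/13 → f/11 → f/10 → f/9.

f/9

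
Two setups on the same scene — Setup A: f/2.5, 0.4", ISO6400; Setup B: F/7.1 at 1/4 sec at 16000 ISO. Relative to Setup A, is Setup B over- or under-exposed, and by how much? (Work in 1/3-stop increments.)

Aperture: f/2.5 → f/2.8 → f/3.2 → f/3.5 → f/4 → f/4.5 → f/5 → f/5.6 → f/6.3 → f/7.1 — 3 stops stopped down (darker).
Shutter speed: 0.4 → 0.3 → 1/4 — 2/3 stop faster (darker).
ISO: 6400 → 8000 → 10000 → 12800 → 16000 — 1 1/3 stops higher (brighter).
Net: −3 −2/3 +1 1/3 = −2 1/3 stops.

2 1/3 stops darker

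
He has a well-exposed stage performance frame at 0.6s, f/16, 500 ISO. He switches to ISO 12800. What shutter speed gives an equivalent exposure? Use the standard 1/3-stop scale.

ISO: 500 → 640 → 800 → 1000 → 1250 → 1600 → 2000 → 2500 → 3200 → 4000 → 5000 → 6400 → 8000 → 10000 → 12800 — 4 2/3 stops higher (brighter).
Need 4 2/3 stops darker from the shutter speed: 0.6 → 0.5 → 0.4 → 0.3 → 1/4 → 1/5 → 1/6 → 1/8 → 1/10 → 1/13 → 1/15 → 1/20 → 1/25 → 1/30 → 1/40.

1/40s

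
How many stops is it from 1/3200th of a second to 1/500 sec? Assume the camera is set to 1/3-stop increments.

2 2/3 stops

1/3200 → 1/2500 → 1/2000 → 1/1600 → 1/1250 → 1/1000 → 1/800 → 1/640 → 1/500 — count the steps: 8 third-stops = 2 2/3 stops.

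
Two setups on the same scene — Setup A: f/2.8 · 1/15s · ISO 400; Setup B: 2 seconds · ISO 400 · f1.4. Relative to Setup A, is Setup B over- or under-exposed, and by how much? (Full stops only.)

Aperture: f/2.8 → f/2 → f/1.4 — 2 stops wider (brighter).
Shutter speed: 1/15 → 1/8 → 1/4 → 1/2 → 1 → 2 — 5 stops slower (brighter).
ISO: unchanged.
Net: +2 +5 = +7 stops.

7 stops brighter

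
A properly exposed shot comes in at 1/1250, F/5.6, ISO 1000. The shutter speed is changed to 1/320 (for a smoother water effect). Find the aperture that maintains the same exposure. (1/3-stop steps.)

Shutter speed: 1/1250 → 1/1000 → 1/800 → 1/640 → 1/500 → 1/400 → 1/320 — 2 stops slower (brighter).
Need 2 stops darker from the aperture: f/5.6 → f/6.3 → f/7.1 → f/8 → f/9 → f/10 → f/11.

f/11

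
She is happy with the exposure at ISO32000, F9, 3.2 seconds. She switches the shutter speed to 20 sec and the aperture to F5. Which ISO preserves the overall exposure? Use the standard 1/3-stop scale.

ISO 1600

Shutter speed: 3.2 → 4 → 5 → 6 → 8 → 10 → 13 → 15 → 20 — 2 2/3 stops longer (brighter).
Aperture: f/9 → f/8 → f/7.1 → f/6.3 → f/5.6 → f/5 — 1 2/3 stops opened up (brighter).
Net change so far: 4 1/3 stops brighter. Offset with the ISO: 32000 → 25600 → 20000 → 16000 → 12800 → 10000 → 8000 → 6400 → 5000 → 4000 → 3200 → 2500 → 2000 → 1600.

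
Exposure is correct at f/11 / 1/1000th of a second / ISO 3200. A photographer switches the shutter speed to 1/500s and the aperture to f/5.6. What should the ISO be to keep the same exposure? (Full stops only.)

Shutter speed: 1/1000 → 1/500 — 1 stop longer (brighter).
Aperture: f/11 → f/8 → f/5.6 — 2 stops wider (brighter).
Net change so far: 3 stops brighter. Offset with the ISO: 3200 → 1600 → 800 → 400.

ISO 400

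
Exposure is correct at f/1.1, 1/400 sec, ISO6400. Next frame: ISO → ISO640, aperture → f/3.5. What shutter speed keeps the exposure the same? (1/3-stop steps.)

1/4s

ISO: 6400 → 5000 → 4000 → 3200 → 2500 → 2000 → 1600 → 1250 → 1000 → 800 → 640 — 3 1/3 stops dropped (darker).
Aperture: f/1.1 → f/1.2 → f/1.4 → f/1.6 → f/1.8 → f/2 → f/2.2 → f/2.5 → f/2.8 → f/3.2 → f/3.5 — 3 1/3 stops smaller aperture (darker).
Net change so far: 6 2/3 stops darker. Offset with the shutter speed: 1/400 → 1/320 → 1/250 → 1/200 → 1/160 → 1/125 → 1/100 → 1/80 → 1/60 → 1/50 → 1/40 → 1/30 → 1/25 → 1/20 → 1/15 → 1/13 → 1/10 → 1/8 → 1/6 → 1/5 → 1/4.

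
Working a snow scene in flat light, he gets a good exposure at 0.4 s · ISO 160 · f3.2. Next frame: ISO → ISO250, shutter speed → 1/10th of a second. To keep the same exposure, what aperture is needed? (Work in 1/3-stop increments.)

ISO: 160 → 200 → 250 — 2/3 stop raised (brighter).
Shutter speed: 0.4 → 0.3 → 1/4 → 1/5 → 1/6 → 1/8 → 1/10 — 2 stops faster (darker).
Net change so far: 1 1/3 stops darker. Offset with the aperture: f/3.2 → f/2.8 → f/2.5 → f/2.2 → f/2.

f/2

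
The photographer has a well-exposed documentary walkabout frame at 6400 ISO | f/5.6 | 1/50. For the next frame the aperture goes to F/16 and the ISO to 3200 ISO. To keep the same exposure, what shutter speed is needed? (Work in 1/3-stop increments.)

Aperture: f/5.6 → f/6.3 → f/7.1 → f/8 → f/9 → f/10 → f/11 → f/13 → f/14 → f/16 — 3 stops narrower (darker).
ISO: 6400 → 5000 → 4000 → 3200 — 1 stop lower (darker).
Net change so far: 4 stops darker. Offset with the shutter speed: 1/50 → 1/40 → 1/30 → 1/25 → 1/20 → 1/15 → 1/13 → 1/10 → 1/8 → 1/6 → 1/5 → 1/4 → 0.3.

0.3 s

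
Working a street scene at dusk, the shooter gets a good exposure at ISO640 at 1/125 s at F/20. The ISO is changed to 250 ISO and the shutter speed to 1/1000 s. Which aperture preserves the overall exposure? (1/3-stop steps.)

f/4.5

ISO: 640 → 500 → 400 → 320 → 250 — 1 1/3 stops dropped (darker).
Shutter speed: 1/125 → 1/160 → 1/200 → 1/250 → 1/320 → 1/400 → 1/500 → 1/640 → 1/800 → 1/1000 — 3 stops shorter (darker).
Net change so far: 4 1/3 stops darker. Offset with the aperture: f/20 → f/18 → f/16 → f/14 → f/13 → f/11 → f/10 → f/9 → f/8 → f/7.1 → f/6.3 → f/5.6 → f/5 → f/4.5.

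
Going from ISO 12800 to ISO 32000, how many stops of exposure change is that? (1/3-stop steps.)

12800 → 16000 → 20000 → 25600 → 32000 — count the steps: 4 third-stops = 1 1/3 stops.

1 1/3 stops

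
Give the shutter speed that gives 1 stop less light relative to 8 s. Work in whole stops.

4 s

Shutter speed: 8 → 4 — 1 stop faster (darker).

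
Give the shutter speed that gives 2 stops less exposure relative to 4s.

1 s

Shutter speed: 4 → 2 → 1 — 2 stops faster (darker).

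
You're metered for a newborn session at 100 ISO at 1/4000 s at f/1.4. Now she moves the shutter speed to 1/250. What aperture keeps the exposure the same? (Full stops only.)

f/5.6

Shutter speed: 1/4000 → 1/2000 → 1/1000 → 1/500 → 1/250 — 4 stops slower (brighter).
Need 4 stops darker from the aperture: f/1.4 → f/2 → f/2.8 → f/4 → f/5.6.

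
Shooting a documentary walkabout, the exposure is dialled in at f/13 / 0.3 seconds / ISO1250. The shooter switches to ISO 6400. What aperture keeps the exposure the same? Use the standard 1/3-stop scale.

f/29

ISO: 1250 → 1600 → 2000 → 2500 → 3200 → 4000 → 5000 → 6400 — 2 1/3 stops higher (brighter).
Need 2 1/3 stops darker from the aperture: f/13 → f/14 → f/16 → f/18 → f/20 → f/22 → f/25 → f/29.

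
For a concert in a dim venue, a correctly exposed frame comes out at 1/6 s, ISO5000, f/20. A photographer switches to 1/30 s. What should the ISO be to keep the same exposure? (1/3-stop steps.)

Shutter speed: 1/6 → 1/8 → 1/10 → 1/13 → 1/15 → 1/20 → 1/25 → 1/30 — 2 1/3 stops shorter (darker).
Need 2 1/3 stops brighter from the ISO: 5000 → 6400 → 8000 → 10000 → 12800 → 16000 → 20000 → 25600.

ISO 25600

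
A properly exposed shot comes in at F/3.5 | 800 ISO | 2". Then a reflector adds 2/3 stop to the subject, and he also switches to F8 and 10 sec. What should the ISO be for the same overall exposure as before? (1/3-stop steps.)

Scene light: 2/3 stop brighter.
Aperture: f/3.5 → f/4 → f/4.5 → f/5 → f/5.6 → f/6.3 → f/7.1 → f/8 — 2 1/3 stops narrower (darker).
Shutter speed: 2 → 2.5 → 3.2 → 4 → 5 → 6 → 8 → 10 — 2 1/3 stops slower (brighter).
Net so far: 2/3 stop brighter. ISO: 800 → 640 → 500.

ISO 500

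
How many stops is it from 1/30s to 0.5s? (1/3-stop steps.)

1/30 → 1/25 → 1/20 → 1/15 → 1/13 → 1/10 → 1/8 → 1/6 → 1/5 → 1/4 → 0.3 → 0.4 → 0.5 — count the steps: 12 third-stops = 4 stops.

4 stops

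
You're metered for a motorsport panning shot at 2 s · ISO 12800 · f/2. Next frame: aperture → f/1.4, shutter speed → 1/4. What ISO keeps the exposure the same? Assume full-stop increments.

Aperture: f/2 → f/1.4 — 1 stop wider (brighter).
Shutter speed: 2 → 1 → 1/2 → 1/4 — 3 stops shorter (darker).
Net change so far: 2 stops darker. Offset with the ISO: 12800 → 25600 → 51200.

ISO 51200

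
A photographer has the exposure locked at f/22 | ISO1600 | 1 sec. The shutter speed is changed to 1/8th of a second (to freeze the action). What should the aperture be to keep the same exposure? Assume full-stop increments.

Shutter speed: 1 → 1/2 → 1/4 → 1/8 — 3 stops shorter (darker).
Need 3 stops brighter from the aperture: f/22 → f/16 → f/11 → f/8.

f/8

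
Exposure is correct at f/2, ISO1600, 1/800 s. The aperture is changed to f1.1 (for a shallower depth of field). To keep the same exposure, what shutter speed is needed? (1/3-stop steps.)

1/2500s

Aperture: f/2 → f/1.8 → f/1.6 → f/1.4 → f/1.2 → f/1.1 — 1 2/3 stops opened up (brighter).
Need 1 2/3 stops darker from the shutter speed: 1/800 → 1/1000 → 1/1250 → 1/1600 → 1/2000 → 1/2500.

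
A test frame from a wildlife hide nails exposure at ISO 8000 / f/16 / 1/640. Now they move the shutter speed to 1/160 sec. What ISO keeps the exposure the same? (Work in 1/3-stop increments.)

ISO 2000

Shutter speed: 1/640 → 1/500 → 1/400 → 1/320 → 1/250 → 1/200 → 1/160 — 2 stops longer (brighter).
Need 2 stops darker from the ISO: 8000 → 6400 → 5000 → 4000 → 3200 → 2500 → 2000.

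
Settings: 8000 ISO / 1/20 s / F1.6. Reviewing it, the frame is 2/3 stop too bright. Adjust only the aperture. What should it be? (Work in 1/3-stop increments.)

f/2

Overexposed by 2/3 stop → need 2/3 stop darker.
Aperture: f/1.6 → f/1.8 → f/2.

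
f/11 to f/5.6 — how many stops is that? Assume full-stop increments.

f/11 → f/8 → f/5.6 — count the steps: 2 stops.

2 stops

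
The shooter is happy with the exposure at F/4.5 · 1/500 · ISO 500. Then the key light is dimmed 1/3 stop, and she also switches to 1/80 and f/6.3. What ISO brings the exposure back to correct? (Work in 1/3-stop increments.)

ISO 200

Scene light: 1/3 stop darker.
Shutter speed: 1/500 → 1/400 → 1/320 → 1/250 → 1/200 → 1/160 → 1/125 → 1/100 → 1/80 — 2 2/3 stops slower (brighter).
Aperture: f/4.5 → f/5 → f/5.6 → f/6.3 — 1 stop smaller aperture (darker).
Net so far: 1 1/3 stops brighter. ISO: 500 → 400 → 320 → 250 → 200.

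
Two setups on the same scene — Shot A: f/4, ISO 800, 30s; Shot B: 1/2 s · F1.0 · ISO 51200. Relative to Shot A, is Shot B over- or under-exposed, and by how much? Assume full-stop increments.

Aperture: f/4 → f/2.8 → f/2 → f/1.4 → f/1.0 — 4 stops opened up (brighter).
Shutter speed: 30 → 15 → 8 → 4 → 2 → 1 → 1/2 — 6 stops shorter (darker).
ISO: 800 → 1600 → 3200 → 6400 → 12800 → 25600 → 51200 — 6 stops raised (brighter).
Net: +4 −6 +6 = +4 stops.

4 stops brighter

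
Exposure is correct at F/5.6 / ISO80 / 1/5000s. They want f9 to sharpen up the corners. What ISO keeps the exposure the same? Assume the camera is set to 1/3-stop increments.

ISO 200

Aperture: f/5.6 → f/6.3 → f/7.1 → f/8 → f/9 — 1 1/3 stops narrower (darker).
Need 1 1/3 stops brighter from the ISO: 80 → 100 → 125 → 160 → 200.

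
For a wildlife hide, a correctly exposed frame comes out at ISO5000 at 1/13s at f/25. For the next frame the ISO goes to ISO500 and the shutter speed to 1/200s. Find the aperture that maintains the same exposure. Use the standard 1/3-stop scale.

ISO: 5000 → 4000 → 3200 → 2500 → 2000 → 1600 → 1250 → 1000 → 800 → 640 → 500 — 3 1/3 stops lower (darker).
Shutter speed: 1/13 → 1/15 → 1/20 → 1/25 → 1/30 → 1/40 → 1/50 → 1/60 → 1/80 → 1/100 → 1/125 → 1/160 → 1/200 — 4 stops shorter (darker).
Net change so far: 7 1/3 stops darker. Offset with the aperture: f/25 → f/22 → f/20 → f/18 → f/16 → f/14 → f/13 → f/11 → f/10 → f/9 → f/8 → f/7.1 → f/6.3 → f/5.6 → f/5 → f/4.5 → f/4 → f/3.5 → f/3.2 → f/2.8 → f/2.5 → f/2.2 → f/2.

f/2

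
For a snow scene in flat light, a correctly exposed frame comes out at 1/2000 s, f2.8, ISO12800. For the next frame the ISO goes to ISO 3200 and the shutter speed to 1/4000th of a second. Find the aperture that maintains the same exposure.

ISO: 12800 → 6400 → 3200 — 2 stops dropped (darker).
Shutter speed: 1/2000 → 1/4000 — 1 stop faster (darker).
Net change so far: 3 stops darker. Offset with the aperture: f/2.8 → f/2 → f/1.4 → f/1.0.

f/1.0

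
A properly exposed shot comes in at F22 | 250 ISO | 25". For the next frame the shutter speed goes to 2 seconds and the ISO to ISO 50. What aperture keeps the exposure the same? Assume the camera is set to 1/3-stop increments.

f/2.8

Shutter speed: 25 → 20 → 15 → 13 → 10 → 8 → 6 → 5 → 4 → 3.2 → 2.5 → 2 — 3 2/3 stops faster (darker).
ISO: 250 → 200 → 160 → 125 → 100 → 80 → 64 → 50 — 2 1/3 stops dropped (darker).
Net change so far: 6 stops darker. Offset with the aperture: f/22 → f/20 → f/18 → f/16 → f/14 → f/13 → f/11 → f/10 → f/9 → f/8 → f/7.1 → f/6.3 → f/5.6 → f/5 → f/4.5 → f/4 → f/3.5 → f/3.2 → f/2.8.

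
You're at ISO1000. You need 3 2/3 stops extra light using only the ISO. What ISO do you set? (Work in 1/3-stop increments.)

ISO 12800

ISO: 1000 → 1250 → 1600 → 2000 → 2500 → 3200 → 4000 → 5000 → 6400 → 8000 → 10000 → 12800 — 3 2/3 stops raised (brighter).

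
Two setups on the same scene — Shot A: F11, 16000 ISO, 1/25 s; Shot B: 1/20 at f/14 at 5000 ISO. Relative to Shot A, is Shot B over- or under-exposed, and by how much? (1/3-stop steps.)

2 stops darker

Aperture: f/11 → f/13 → f/14 — 2/3 stop smaller aperture (darker).
Shutter speed: 1/25 → 1/20 — 1/3 stop longer (brighter).
ISO: 16000 → 12800 → 10000 → 8000 → 6400 → 5000 — 1 2/3 stops lower (darker).
Net: −2/3 +1/3 −1 2/3 = −2 stops.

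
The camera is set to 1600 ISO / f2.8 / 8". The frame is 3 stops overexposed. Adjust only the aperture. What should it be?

Overexposed by 3 stops → need 3 stops darker.
Aperture: f/2.8 → f/4 → f/5.6 → f/8.

f/8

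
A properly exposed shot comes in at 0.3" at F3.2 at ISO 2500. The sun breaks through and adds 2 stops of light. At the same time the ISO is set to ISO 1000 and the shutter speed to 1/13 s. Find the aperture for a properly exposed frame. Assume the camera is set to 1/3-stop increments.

Scene light: 2 stops brighter.
ISO: 2500 → 2000 → 1600 → 1250 → 1000 — 1 1/3 stops dropped (darker).
Shutter speed: 0.3 → 1/4 → 1/5 → 1/6 → 1/8 → 1/10 → 1/13 — 2 stops shorter (darker).
Net so far: 1 1/3 stops darker. Aperture: f/3.2 → f/2.8 → f/2.5 → f/2.2 → f/2.

f/2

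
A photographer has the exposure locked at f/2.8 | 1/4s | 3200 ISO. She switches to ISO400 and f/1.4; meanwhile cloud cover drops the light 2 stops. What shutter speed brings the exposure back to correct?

2 s

Scene light: 2 stops darker.
ISO: 3200 → 1600 → 800 → 400 — 3 stops lower (darker).
Aperture: f/2.8 → f/2 → f/1.4 — 2 stops wider (brighter).
Net so far: 3 stops darker. Shutter speed: 1/4 → 1/2 → 1 → 2.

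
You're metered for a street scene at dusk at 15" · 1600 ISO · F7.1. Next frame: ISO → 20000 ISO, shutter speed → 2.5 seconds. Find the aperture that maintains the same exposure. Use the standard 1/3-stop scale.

f/10

ISO: 1600 → 2000 → 2500 → 3200 → 4000 → 5000 → 6400 → 8000 → 10000 → 12800 → 16000 → 20000 — 3 2/3 stops raised (brighter).
Shutter speed: 15 → 13 → 10 → 8 → 6 → 5 → 4 → 3.2 → 2.5 — 2 2/3 stops faster (darker).
Net change so far: 1 stop brighter. Offset with the aperture: f/7.1 → f/8 → f/9 → f/10.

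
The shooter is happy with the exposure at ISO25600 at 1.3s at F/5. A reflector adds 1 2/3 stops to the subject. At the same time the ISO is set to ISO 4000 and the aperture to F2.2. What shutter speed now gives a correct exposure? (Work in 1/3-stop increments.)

Scene light: 1 2/3 stops brighter.
ISO: 25600 → 20000 → 16000 → 12800 → 10000 → 8000 → 6400 → 5000 → 4000 — 2 2/3 stops dropped (darker).
Aperture: f/5 → f/4.5 → f/4 → f/3.5 → f/3.2 → f/2.8 → f/2.5 → f/2.2 — 2 1/3 stops wider (brighter).
Net so far: 1 1/3 stops brighter. Shutter speed: 1.3 → 1 → 0.8 → 0.6 → 0.5.

0.5 s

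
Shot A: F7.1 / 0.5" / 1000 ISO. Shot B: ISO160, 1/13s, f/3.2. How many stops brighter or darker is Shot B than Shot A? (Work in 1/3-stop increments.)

3 stops darker

Aperture: f/7.1 → f/6.3 → f/5.6 → f/5 → f/4.5 → f/4 → f/3.5 → f/3.2 — 2 1/3 stops opened up (brighter).
Shutter speed: 0.5 → 0.4 → 0.3 → 1/4 → 1/5 → 1/6 → 1/8 → 1/10 → 1/13 — 2 2/3 stops shorter (darker).
ISO: 1000 → 800 → 640 → 500 → 400 → 320 → 250 → 200 → 160 — 2 2/3 stops dropped (darker).
Net: +2 1/3 −2 2/3 −2 2/3 = −3 stops.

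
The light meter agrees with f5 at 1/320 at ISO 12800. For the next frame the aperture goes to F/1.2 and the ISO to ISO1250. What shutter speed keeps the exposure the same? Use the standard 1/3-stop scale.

1/500s

Aperture: f/5 → f/4.5 → f/4 → f/3.5 → f/3.2 → f/2.8 → f/2.5 → f/2.2 → f/2 → f/1.8 → f/1.6 → f/1.4 → f/1.2 — 4 stops opened up (brighter).
ISO: 12800 → 10000 → 8000 → 6400 → 5000 → 4000 → 3200 → 2500 → 2000 → 1600 → 1250 — 3 1/3 stops lower (darker).
Net change so far: 2/3 stop brighter. Offset with the shutter speed: 1/320 → 1/400 → 1/500.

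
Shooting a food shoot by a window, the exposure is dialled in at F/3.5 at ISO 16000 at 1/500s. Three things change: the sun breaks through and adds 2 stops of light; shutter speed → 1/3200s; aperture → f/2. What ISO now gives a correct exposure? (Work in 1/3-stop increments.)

ISO 8000

Scene light: 2 stops brighter.
Shutter speed: 1/500 → 1/640 → 1/800 → 1/1000 → 1/1250 → 1/1600 → 1/2000 → 1/2500 → 1/3200 — 2 2/3 stops faster (darker).
Aperture: f/3.5 → f/3.2 → f/2.8 → f/2.5 → f/2.2 → f/2 — 1 2/3 stops wider (brighter).
Net so far: 1 stop brighter. ISO: 16000 → 12800 → 10000 → 8000.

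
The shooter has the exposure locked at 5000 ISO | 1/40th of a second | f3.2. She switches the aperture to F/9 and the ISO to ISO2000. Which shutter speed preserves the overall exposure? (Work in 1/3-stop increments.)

Aperture: f/3.2 → f/3.5 → f/4 → f/4.5 → f/5 → f/5.6 → f/6.3 → f/7.1 → f/8 → f/9 — 3 stops narrower (darker).
ISO: 5000 → 4000 → 3200 → 2500 → 2000 — 1 1/3 stops lower (darker).
Net change so far: 4 1/3 stops darker. Offset with the shutter speed: 1/40 → 1/30 → 1/25 → 1/20 → 1/15 → 1/13 → 1/10 → 1/8 → 1/6 → 1/5 → 1/4 → 0.3 → 0.4 → 0.5.

0.5 s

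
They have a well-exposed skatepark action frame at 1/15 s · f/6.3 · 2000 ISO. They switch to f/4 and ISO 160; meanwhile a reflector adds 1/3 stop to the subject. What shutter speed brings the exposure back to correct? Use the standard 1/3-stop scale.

Scene light: 1/3 stop brighter.
Aperture: f/6.3 → f/5.6 → f/5 → f/4.5 → f/4 — 1 1/3 stops wider (brighter).
ISO: 2000 → 1600 → 1250 → 1000 → 800 → 640 → 500 → 400 → 320 → 250 → 200 → 160 — 3 2/3 stops dropped (darker).
Net so far: 2 stops darker. Shutter speed: 1/15 → 1/13 → 1/10 → 1/8 → 1/6 → 1/5 → 1/4.

1/4s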